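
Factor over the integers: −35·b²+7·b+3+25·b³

Testing divisors of the constant over divisors of the leading coefficient, b = −1/5 is a root, so (5·b+1) divides it; the quotient is 5·b²−8·b+3.
The remaining quadratic factors as (5·b−3)(b−1).

(5·b+1)·(5·b−3)·(b−1)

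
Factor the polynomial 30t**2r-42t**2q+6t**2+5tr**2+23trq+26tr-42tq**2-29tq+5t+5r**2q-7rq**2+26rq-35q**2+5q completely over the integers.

(5r-7q+1)(t+q)(6t+r+5)

Group: 5r(6t**2+tr+6tq+5t+rq+5q) + (-7q+1)(6t**2+tr+6tq+5t+rq+5q); both groups contain (6t**2+tr+6tq+5t+rq+5q), so (5r-7q+1) is a factor with cofactor 6t**2+tr+6tq+5t+rq+5q.
The cofactor groups again: 6t**2+tr+6tq+5t+rq+5q = 6t(t+q) + (r+5)(t+q); both groups contain (t+q), giving (6t+r+5)(t+q).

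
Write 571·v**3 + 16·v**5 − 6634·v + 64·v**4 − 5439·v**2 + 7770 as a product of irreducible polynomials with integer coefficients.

(4·v + 7)·(4·v − 3)·(v − 5)·(v**2 + 8·v + 74)

By the rational root theorem, v = 3/4 is a root, giving the factor (4·v − 3) and quotient 4·v**4 + 19·v**3 + 157·v**2 − 1242·v − 2590.
Continuing, v = −7/4 is a root, so (4·v + 7) divides it; the quotient is v**3 + 3·v**2 + 34·v − 370.
Continuing, v = 5 is a root, giving the factor (v − 5) and quotient v**2 + 8·v + 74.
The quadratic v**2 + 8·v + 74 has discriminant −232 < 0 and is irreducible over ℤ.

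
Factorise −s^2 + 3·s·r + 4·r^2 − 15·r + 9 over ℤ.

−(s − 4·r + 3)·(s + r − 3)

Group: −s·(s + r − 3) + (4·r − 3)·(s + r − 3); both groups contain (s + r − 3).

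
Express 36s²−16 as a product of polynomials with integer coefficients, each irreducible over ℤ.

Factor out 4, leaving 9s²−4, which is a difference of two squares.

4(3s+2)(3s−2)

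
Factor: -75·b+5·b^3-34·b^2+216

(5·b-9)·(b+3)·(b-8)

Trying the rational-root candidates, b = 9/5 is a root, so (5·b-9) divides it; the quotient is b^2-5·b-24.
The remaining quadratic factors as (b-8)(b+3).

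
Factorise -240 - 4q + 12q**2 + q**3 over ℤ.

Among the possible rational roots, q = -10 is a root, giving the factor (q + 10) and quotient q**2 + 2q - 24.
The remaining quadratic factors as (q - 4)(q + 6).

(q + 10)(q + 6)(q - 4)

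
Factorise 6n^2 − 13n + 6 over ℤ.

Need a pair with product 6·6 = 36 and sum −13: that's −9 and −4.
Split the middle term: 6n^2 − 9n − 4n + 6 = 3n(2n − 3) − 2(2n − 3).

(2n − 3)(3n − 2)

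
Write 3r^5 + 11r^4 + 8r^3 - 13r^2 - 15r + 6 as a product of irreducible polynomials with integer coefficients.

By the rational root theorem, r = 1/3 is a root, so (3r - 1) is a factor; dividing leaves r^4 + 4r^3 + 4r^2 - 3r - 6.
Then r = -2 is a root, so (r + 2) divides it; the quotient is r^3 + 2r^2 - 3.
Then r = 1 is a root, so (r - 1) divides it; the quotient is r^2 + 3r + 3.
The quadratic r^2 + 3r + 3 has discriminant -3 < 0 and is irreducible over ℤ.

(3r - 1)(r + 2)(r - 1)(r^2 + 3r + 3)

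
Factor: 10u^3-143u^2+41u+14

By the rational root theorem, u = 14 is a root, so (u-14) divides it; the quotient is 10u^2-3u-1.
The remaining quadratic factors as (5u+1)(2u-1).

(2u-1)(5u+1)(u-14)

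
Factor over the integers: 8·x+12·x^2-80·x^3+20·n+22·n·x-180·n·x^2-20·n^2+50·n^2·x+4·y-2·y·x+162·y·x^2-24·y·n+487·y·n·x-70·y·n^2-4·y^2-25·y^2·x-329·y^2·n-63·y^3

-(7·y-5·x+2)·(9·y+2·n-8·x-2)·(y+5·n+2·x)

Group: 9·y·(-7·y^2-35·y·n-9·y·x-2·y+25·n·x-10·n+10·x^2-4·x) + (2·n-8·x-2)·(-7·y^2-35·y·n-9·y·x-2·y+25·n·x-10·n+10·x^2-4·x); both groups contain (-7·y^2-35·y·n-9·y·x-2·y+25·n·x-10·n+10·x^2-4·x), so (9·y+2·n-8·x-2) is a factor with cofactor -7·y^2-35·y·n-9·y·x-2·y+25·n·x-10·n+10·x^2-4·x.
The cofactor groups again: -7·y^2-35·y·n-9·y·x-2·y+25·n·x-10·n+10·x^2-4·x = -7·y·(y+5·n+2·x) + (5·x-2)·(y+5·n+2·x); both groups contain (y+5·n+2·x), giving -(7·y-5·x+2)·(y+5·n+2·x).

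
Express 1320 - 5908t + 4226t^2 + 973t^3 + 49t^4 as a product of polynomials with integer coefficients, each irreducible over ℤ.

(7t - 2)(7t - 6)(t + 10)(t + 11)

By the rational root theorem, t = 6/7 is a root, giving the factor (7t - 6) and quotient 7t^3 + 145t^2 + 728t - 220.
Next, t = -11 is a root, so (t + 11) is a factor; dividing leaves 7t^2 + 68t - 20.
The remaining quadratic factors as (t + 10)(7t - 2).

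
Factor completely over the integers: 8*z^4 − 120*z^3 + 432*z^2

8*z^2*(z − 6)*(z − 9)

Pull out the common factor 8*z^2, then factor the remaining trinomial.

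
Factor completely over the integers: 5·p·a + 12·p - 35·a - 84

Group as (5·p·a + 12·p) + (-35·a - 84) = p·(5·a + 12) - 7·(5·a + 12).
Both groups share the factor (5·a + 12).

(5·a + 12)·(p - 7)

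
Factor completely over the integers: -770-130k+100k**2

Pull out the common factor 10, then factor the remaining trinomial.

10(2k-7)(5k+11)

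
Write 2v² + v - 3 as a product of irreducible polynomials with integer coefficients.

(2v + 3)(v - 1)

Need a pair with product 2·(-3) = -6 and sum 1: that's -2 and 3.
Split the middle term: 2v² - 2v + 3v - 3 = 2v(v - 1) + 3(v - 1).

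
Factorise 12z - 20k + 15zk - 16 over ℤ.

(3z - 4)(5k + 4)

Group as (15zk + 12z) + (-20k - 16) = 3z(5k + 4) - 4(5k + 4).
Both groups share the factor (5k + 4).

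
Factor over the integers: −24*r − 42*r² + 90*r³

6*r*(3*r + 1)*(5*r − 4)

Pull out the common factor 6*r, then factor the remaining trinomial.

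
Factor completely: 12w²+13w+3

Need a pair with product 12·3 = 36 and sum 13: that's 4 and 9.
Split the middle term: 12w²+4w + 9w+3 = 4w(3w+1) + 3(3w+1).

(3w+1)(4w+3)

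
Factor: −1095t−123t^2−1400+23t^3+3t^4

(3t+5)(t+5)(t+8)(t−7)

Among the possible rational roots, t = −8 is a root, giving the factor (t+8) and quotient 3t^3−t^2−115t−175.
Next, t = −5 is a root, so (t+5) is a factor; dividing leaves 3t^2−16t−35.
The remaining quadratic factors as (t−7)(3t+5).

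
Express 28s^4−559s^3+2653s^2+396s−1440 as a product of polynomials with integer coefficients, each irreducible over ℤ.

(4s+3)(7s−5)(s−12)(s−8)

By the rational root theorem, s = −3/4 is a root, so (4s+3) is a factor; dividing leaves 7s^3−145s^2+772s−480.
Next, s = 8 is a root, so (s−8) is a factor; dividing leaves 7s^2−89s+60.
The remaining quadratic factors as (7s−5)(s−12).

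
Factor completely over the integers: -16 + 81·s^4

Difference of squares twice: with A = 3·s and B = 2, A⁴ − B⁴ = (A² − B²)(A² + B²), and A² − B² factors again.

(3·s + 2)·(3·s - 2)·(9·s^2 + 4)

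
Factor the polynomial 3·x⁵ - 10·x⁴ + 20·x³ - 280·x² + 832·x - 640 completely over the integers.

Among the possible rational roots, x = 2 is a root, giving the factor (x - 2) and quotient 3·x⁴ - 4·x³ + 12·x² - 256·x + 320.
Then x = 4 is a root, so (x - 4) is a factor; dividing leaves 3·x³ + 8·x² + 44·x - 80.
Next, x = 4/3 is a root, so (3·x - 4) divides it; the quotient is x² + 4·x + 20.
The quadratic x² + 4·x + 20 has discriminant -64 < 0 and is irreducible over ℤ.

(3·x - 4)·(x - 2)·(x - 4)·(x² + 4·x + 20)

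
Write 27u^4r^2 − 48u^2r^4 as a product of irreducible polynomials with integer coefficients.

3r^2u^2(3u − 4r)(3u + 4r)

Every term has a factor of 3u^2r^2. Then 9u^2 − 16r^2 = (3u)² − (4r)².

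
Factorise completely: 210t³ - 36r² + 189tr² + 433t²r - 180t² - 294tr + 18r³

Group: 7t(30t² + 49tr + 6r²) + (3r - 6)(30t² + 49tr + 6r²); both groups contain (30t² + 49tr + 6r²), so (7t + 3r - 6) is a factor with cofactor 30t² + 49tr + 6r².
The cofactor groups again: 30t² + 49tr + 6r² = 15t(2t + 3r) + 2r(2t + 3r); both groups contain (2t + 3r), giving (15t + 2r)(2t + 3r).

(15t + 2r)(2t + 3r)(7t + 3r - 6)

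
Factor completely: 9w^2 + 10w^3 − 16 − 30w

Testing divisors of the constant over divisors of the leading coefficient, w = 8/5 is a root, giving the factor (5w − 8) and quotient 2w^2 + 5w + 2.
The remaining quadratic factors as (w + 2)(2w + 1).

(2w + 1)(5w − 8)(w + 2)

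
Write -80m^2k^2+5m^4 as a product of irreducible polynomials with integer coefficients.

Factor out 5m^2, leaving m^2-16k^2, which is a difference of two squares.

5m^2(m-4k)(m+4k)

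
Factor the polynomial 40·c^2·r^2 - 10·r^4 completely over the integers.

10·r^2·(2·c + r)·(2·c - r)

Factor out 10·r^2, leaving 4·c^2 - r^2, which is a difference of two squares.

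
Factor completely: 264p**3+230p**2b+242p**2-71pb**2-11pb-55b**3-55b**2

(2p-b)(12p+11b+11)(11p+5b)

Group: 12p(22p**2-pb-5b**2) + (11b+11)(22p**2-pb-5b**2); both groups contain (22p**2-pb-5b**2), so (12p+11b+11) is a factor with cofactor 22p**2-pb-5b**2.
The cofactor groups again: 22p**2-pb-5b**2 = 11p(2p-b) + 5b(2p-b); both groups contain (2p-b), giving (11p+5b)(2p-b).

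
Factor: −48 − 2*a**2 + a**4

Substitute u = a**2 to get a quadratic in u, then factor.
a**2 + 6 is irreducible over ℤ (always positive, so no real roots).
a**2 − 8 is irreducible over ℤ (8 is not a perfect square).

(a**2 + 6)*(a**2 − 8)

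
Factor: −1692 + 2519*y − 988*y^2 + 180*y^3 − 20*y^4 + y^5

(y − 1)*(y − 4)*(y − 9)*(y^2 − 6*y + 47)

By the rational root theorem, y = 1 is a root, so (y − 1) is a factor; dividing leaves y^4 − 19*y^3 + 161*y^2 − 827*y + 1692.
Continuing, y = 9 is a root, giving the factor (y − 9) and quotient y^3 − 10*y^2 + 71*y − 188.
Next, y = 4 is a root, so (y − 4) divides it; the quotient is y^2 − 6*y + 47.
The quadratic y^2 − 6*y + 47 has discriminant −152 < 0 and is irreducible over ℤ.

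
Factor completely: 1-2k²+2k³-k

(k-1)(2k²-1)

Group as (2k³-k) + (-2k²+1) = k(2k²-1) - (2k²-1).
Both groups share the factor (2k²-1).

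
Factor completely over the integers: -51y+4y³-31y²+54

Among the possible rational roots, y = 9 is a root, so (y-9) is a factor; dividing leaves 4y²+5y-6.
The remaining quadratic factors as (4y-3)(y+2).

(4y-3)(y+2)(y-9)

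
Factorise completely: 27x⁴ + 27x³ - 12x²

3x²(3x + 4)(3x - 1)

Pull out the common factor 3x², then factor the remaining trinomial.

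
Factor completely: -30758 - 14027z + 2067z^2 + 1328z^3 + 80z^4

(4z + 13)(4z - 13)(5z + 13)(z + 14)

Among the possible rational roots, z = -13/5 is a root, so (5z + 13) is a factor; dividing leaves 16z^3 + 224z^2 - 169z - 2366.
Then z = -14 is a root, giving the factor (z + 14) and quotient 16z^2 - 169.
The remaining quadratic factors as (4z + 13)(4z - 13).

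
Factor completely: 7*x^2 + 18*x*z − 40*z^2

(7*x − 10*z)*(x + 4*z)

Group: x*(7*x − 10*z) + 4*z*(7*x − 10*z); both groups contain (7*x − 10*z).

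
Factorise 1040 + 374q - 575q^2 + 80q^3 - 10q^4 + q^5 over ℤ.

(q + 1)(q - 2)(q - 8)(q^2 - q + 65)

By the rational root theorem, q = 2 is a root, so (q - 2) divides it; the quotient is q^4 - 8q^3 + 64q^2 - 447q - 520.
Next, q = -1 is a root, giving the factor (q + 1) and quotient q^3 - 9q^2 + 73q - 520.
Next, q = 8 is a root, so (q - 8) divides it; the quotient is q^2 - q + 65.
The quadratic q^2 - q + 65 has discriminant -259 < 0 and is irreducible over ℤ.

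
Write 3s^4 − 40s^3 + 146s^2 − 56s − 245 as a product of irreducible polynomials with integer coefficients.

(3s − 7)(s + 1)(s − 5)(s − 7)

By the rational root theorem, s = 7/3 is a root, so (3s − 7) divides it; the quotient is s^3 − 11s^2 + 23s + 35.
Continuing, s = 5 is a root, giving the factor (s − 5) and quotient s^2 − 6s − 7.
The remaining quadratic factors as (s − 7)(s + 1).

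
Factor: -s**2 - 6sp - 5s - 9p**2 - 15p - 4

-(s + 3p + 1)(s + 3p + 4)

Group: -s(s + 3p + 4) + (-3p - 1)(s + 3p + 4); both groups contain (s + 3p + 4).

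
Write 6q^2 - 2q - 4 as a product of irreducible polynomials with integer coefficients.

2(3q + 2)(q - 1)

Pull out the common factor 2, then factor the remaining trinomial.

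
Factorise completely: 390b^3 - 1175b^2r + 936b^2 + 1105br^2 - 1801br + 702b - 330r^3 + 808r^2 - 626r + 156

Group: 13b(30b^2 - 65br + 42b + 30r^2 - 38r + 12) + (-11r + 13)(30b^2 - 65br + 42b + 30r^2 - 38r + 12); both groups contain (30b^2 - 65br + 42b + 30r^2 - 38r + 12), so (13b - 11r + 13) is a factor with cofactor 30b^2 - 65br + 42b + 30r^2 - 38r + 12.
The cofactor groups again: 30b^2 - 65br + 42b + 30r^2 - 38r + 12 = 2b(15b - 10r + 6) + (-3r + 2)(15b - 10r + 6); both groups contain (15b - 10r + 6), giving (2b - 3r + 2)(15b - 10r + 6).

(13b - 11r + 13)(15b - 10r + 6)(2b - 3r + 2)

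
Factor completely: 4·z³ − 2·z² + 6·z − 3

Group as (4·z³ + 6·z) + (−2·z² − 3) = 2·z·(2·z² + 3) − (2·z² + 3).
Both groups share the factor (2·z² + 3).

(2·z − 1)·(2·z² + 3)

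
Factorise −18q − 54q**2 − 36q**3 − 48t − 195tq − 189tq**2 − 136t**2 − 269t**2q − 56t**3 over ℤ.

Group: 7t(−8t**2 − 35tq − 16t − 12q**2 − 6q) + (3q + 3)(−8t**2 − 35tq − 16t − 12q**2 − 6q); both groups contain (−8t**2 − 35tq − 16t − 12q**2 − 6q), so (7t + 3q + 3) is a factor with cofactor −8t**2 − 35tq − 16t − 12q**2 − 6q.
The cofactor groups again: −8t**2 − 35tq − 16t − 12q**2 − 6q = −8t(t + 4q + 2) − 3q(t + 4q + 2); both groups contain (t + 4q + 2), giving −(8t + 3q)(t + 4q + 2).

−(7t + 3q + 3)(8t + 3q)(t + 4q + 2)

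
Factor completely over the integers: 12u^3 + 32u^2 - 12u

Pull out the common factor 4u, then factor the remaining trinomial.

4u(3u - 1)(u + 3)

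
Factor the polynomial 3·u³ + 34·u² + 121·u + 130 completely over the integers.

Trying the rational-root candidates, u = -5 is a root, so (u + 5) divides it; the quotient is 3·u² + 19·u + 26.
The remaining quadratic factors as (3·u + 13)(u + 2).

(3·u + 13)·(u + 2)·(u + 5)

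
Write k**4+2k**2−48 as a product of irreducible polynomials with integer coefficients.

(k**2+8)(k**2−6)

Substitute u = k**2 to get a quadratic in u, then factor.
k**2+8 is irreducible over ℤ (always positive, so no real roots).
k**2−6 is irreducible over ℤ (6 is not a perfect square).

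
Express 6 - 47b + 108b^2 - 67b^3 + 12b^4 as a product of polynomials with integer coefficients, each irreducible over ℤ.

By the rational root theorem, b = 2 is a root, giving the factor (b - 2) and quotient 12b^3 - 43b^2 + 22b - 3.
Then b = 1/4 is a root, giving the factor (4b - 1) and quotient 3b^2 - 10b + 3.
The remaining quadratic factors as (b - 3)(3b - 1).

(3b - 1)(4b - 1)(b - 2)(b - 3)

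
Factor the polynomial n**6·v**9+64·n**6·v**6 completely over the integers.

n**6·v**6·(v+4)·(v**2-4·v+16)

Every term has a factor of n**6·v**6; factoring it out leaves v**3+64.
Recognize a sum of cubes with the parts v and 4.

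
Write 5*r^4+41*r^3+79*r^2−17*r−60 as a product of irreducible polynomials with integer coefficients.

By the rational root theorem, r = −5 is a root, so (r+5) divides it; the quotient is 5*r^3+16*r^2−r−12.
Next, r = −3 is a root, giving the factor (r+3) and quotient 5*r^2+r−4.
The remaining quadratic factors as (r+1)(5*r−4).

(5*r−4)*(r+1)*(r+3)*(r+5)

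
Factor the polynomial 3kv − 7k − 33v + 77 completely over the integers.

(3v − 7)(k − 11)

Group as (3kv − 7k) + (−33v + 77) = k(3v − 7) − 11(3v − 7).
Both groups share the factor (3v − 7).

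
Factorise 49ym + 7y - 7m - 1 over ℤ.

(7m + 1)(7y - 1)

Group as (49ym + 7y) + (-7m - 1) = 7y(7m + 1) - (7m + 1).
Both groups share the factor (7m + 1).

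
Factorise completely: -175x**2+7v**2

Every term has a factor of 7. Then v**2-25x**2 = (v)² − (5x)².

7(v+5x)(v-5x)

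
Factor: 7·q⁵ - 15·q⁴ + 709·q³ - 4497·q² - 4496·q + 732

By the rational root theorem, q = -1 is a root, so (q + 1) divides it; the quotient is 7·q⁴ - 22·q³ + 731·q² - 5228·q + 732.
Then q = 6 is a root, giving the factor (q - 6) and quotient 7·q³ + 20·q² + 851·q - 122.
Continuing, q = 1/7 is a root, so (7·q - 1) is a factor; dividing leaves q² + 3·q + 122.
The quadratic q² + 3·q + 122 has discriminant -479 < 0 and is irreducible over ℤ.

(7·q - 1)·(q + 1)·(q - 6)·(q² + 3·q + 122)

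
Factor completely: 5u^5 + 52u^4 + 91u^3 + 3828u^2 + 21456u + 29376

By the rational root theorem, u = -12 is a root, so (u + 12) is a factor; dividing leaves 5u^4 - 8u^3 + 187u^2 + 1584u + 2448.
Next, u = -3 is a root, giving the factor (u + 3) and quotient 5u^3 - 23u^2 + 256u + 816.
Then u = -12/5 is a root, so (5u + 12) divides it; the quotient is u^2 - 7u + 68.
The quadratic u^2 - 7u + 68 has discriminant -223 < 0 and is irreducible over ℤ.

(5u + 12)(u + 12)(u + 3)(u^2 - 7u + 68)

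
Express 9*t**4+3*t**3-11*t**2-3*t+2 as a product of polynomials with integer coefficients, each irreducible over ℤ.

Testing divisors of the constant over divisors of the leading coefficient, t = 1 is a root, giving the factor (t-1) and quotient 9*t**3+12*t**2+t-2.
Next, t = -1 is a root, so (t+1) divides it; the quotient is 9*t**2+3*t-2.
The remaining quadratic factors as (3*t-1)(3*t+2).

(3*t+2)*(3*t-1)*(t+1)*(t-1)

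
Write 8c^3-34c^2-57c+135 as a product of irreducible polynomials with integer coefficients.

(2c-3)(4c+9)(c-5)

By the rational root theorem, c = 5 is a root, giving the factor (c-5) and quotient 8c^2+6c-27.
The remaining quadratic factors as (4c+9)(2c-3).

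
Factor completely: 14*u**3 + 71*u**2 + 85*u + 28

(2*u + 7)*(7*u + 4)*(u + 1)

By the rational root theorem, u = -1 is a root, so (u + 1) divides it; the quotient is 14*u**2 + 57*u + 28.
The remaining quadratic factors as (2*u + 7)(7*u + 4).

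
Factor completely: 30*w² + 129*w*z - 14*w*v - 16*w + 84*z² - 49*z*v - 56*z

Group: 2*w*(15*w + 12*z - 7*v - 8) + 7*z*(15*w + 12*z - 7*v - 8); both groups contain (15*w + 12*z - 7*v - 8).

(15*w + 12*z - 7*v - 8)*(2*w + 7*z)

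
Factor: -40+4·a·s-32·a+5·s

Group as (4·a·s-32·a) + (5·s-40) = 4·a·(s-8) + 5·(s-8).
Both groups share the factor (s-8).

(4·a+5)·(s-8)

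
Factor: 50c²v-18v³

Factor out 2v, leaving 25c²-9v², which is a difference of two squares.

2v(5c+3v)(5c-3v)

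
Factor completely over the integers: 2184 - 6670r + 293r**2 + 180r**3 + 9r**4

(3r - 1)(3r - 14)(r + 12)(r + 13)

By the rational root theorem, r = -12 is a root, so (r + 12) is a factor; dividing leaves 9r**3 + 72r**2 - 571r + 182.
Next, r = 1/3 is a root, so (3r - 1) divides it; the quotient is 3r**2 + 25r - 182.
The remaining quadratic factors as (r + 13)(3r - 14).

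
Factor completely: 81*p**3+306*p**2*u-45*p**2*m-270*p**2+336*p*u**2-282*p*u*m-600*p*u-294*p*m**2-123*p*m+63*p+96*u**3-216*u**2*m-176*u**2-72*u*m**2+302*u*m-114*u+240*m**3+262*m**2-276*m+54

(3*p+4*u-5*m-9)*(9*p+4*u-8*m+3)*(3*p+6*u+6*m-2)

Group: 3*p*(27*p**2+48*p*u-69*p*m-72*p+16*u**2-52*u*m-24*u+40*m**2+57*m-27) + (6*u+6*m-2)*(27*p**2+48*p*u-69*p*m-72*p+16*u**2-52*u*m-24*u+40*m**2+57*m-27); both groups contain (27*p**2+48*p*u-69*p*m-72*p+16*u**2-52*u*m-24*u+40*m**2+57*m-27), so (3*p+6*u+6*m-2) is a factor with cofactor 27*p**2+48*p*u-69*p*m-72*p+16*u**2-52*u*m-24*u+40*m**2+57*m-27.
The cofactor groups again: 27*p**2+48*p*u-69*p*m-72*p+16*u**2-52*u*m-24*u+40*m**2+57*m-27 = 9*p*(3*p+4*u-5*m-9) + (4*u-8*m+3)*(3*p+4*u-5*m-9); both groups contain (3*p+4*u-5*m-9), giving (9*p+4*u-8*m+3)*(3*p+4*u-5*m-9).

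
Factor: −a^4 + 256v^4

(4v − a)(4v + a)(16v^2 + a^2)

Difference of squares twice: with A = 4v and B = a, A⁴ − B⁴ = (A² − B²)(A² + B²), and A² − B² factors again.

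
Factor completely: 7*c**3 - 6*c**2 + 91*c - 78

(7*c - 6)*(c**2 + 13)

Group as (7*c**3 + 91*c) + (-6*c**2 - 78) = 7*c*(c**2 + 13) - 6*(c**2 + 13).
Both groups share the factor (c**2 + 13).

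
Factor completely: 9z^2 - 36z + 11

Need a pair with product 9·11 = 99 and sum -36: that's -3 and -33.
Split the middle term: 9z^2 - 3z - 33z + 11 = 3z(3z - 1) - 11(3z - 1).

(3z - 1)(3z - 11)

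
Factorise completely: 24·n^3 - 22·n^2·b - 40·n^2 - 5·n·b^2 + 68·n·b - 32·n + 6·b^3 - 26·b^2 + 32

Group: 2·n·(12·n^2 - 17·n·b + 4·n + 6·b^2 - 2·b - 8) + (b - 4)·(12·n^2 - 17·n·b + 4·n + 6·b^2 - 2·b - 8); both groups contain (12·n^2 - 17·n·b + 4·n + 6·b^2 - 2·b - 8), so (2·n + b - 4) is a factor with cofactor 12·n^2 - 17·n·b + 4·n + 6·b^2 - 2·b - 8.
The cofactor groups again: 12·n^2 - 17·n·b + 4·n + 6·b^2 - 2·b - 8 = 4·n·(3·n - 2·b - 2) + (-3·b + 4)·(3·n - 2·b - 2); both groups contain (3·n - 2·b - 2), giving (4·n - 3·b + 4)·(3·n - 2·b - 2).

(3·n - 2·b - 2)·(4·n - 3·b + 4)·(2·n + b - 4)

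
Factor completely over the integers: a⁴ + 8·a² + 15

Substitute u = a² to get a quadratic in u, then factor.
a² + 5 is irreducible over ℤ (always positive, so no real roots).
a² + 3 is irreducible over ℤ (always positive, so no real roots).

(a² + 3)·(a² + 5)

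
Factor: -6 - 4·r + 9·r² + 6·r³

(2·r + 3)·(3·r² - 2)

Group as (6·r³ - 4·r) + (9·r² - 6) = 2·r·(3·r² - 2) + 3·(3·r² - 2).
Both groups share the factor (3·r² - 2).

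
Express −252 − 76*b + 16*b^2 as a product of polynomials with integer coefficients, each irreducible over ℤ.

4*(4*b + 9)*(b − 7)

Pull out the common factor 4, then factor the remaining trinomial.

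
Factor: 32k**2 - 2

2(4k + 1)(4k - 1)

Every term has a factor of 2. Then 16k**2 - 1 = (4k)² − (1)².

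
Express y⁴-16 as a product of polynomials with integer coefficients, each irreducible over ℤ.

Substitute u = y² to get a quadratic in u, then factor.
y²-4 is a difference of squares.
y²+4 is irreducible over ℤ (sum of squares).

(y+2)(y-2)(y²+4)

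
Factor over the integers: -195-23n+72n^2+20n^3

Trying the rational-root candidates, n = -13/5 is a root, giving the factor (5n+13) and quotient 4n^2+4n-15.
The remaining quadratic factors as (2n-3)(2n+5).

(2n+5)(2n-3)(5n+13)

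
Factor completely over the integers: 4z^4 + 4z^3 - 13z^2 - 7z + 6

(2z - 1)(2z - 3)(z + 1)(z + 2)

Among the possible rational roots, z = 3/2 is a root, so (2z - 3) is a factor; dividing leaves 2z^3 + 5z^2 + z - 2.
Then z = -1 is a root, giving the factor (z + 1) and quotient 2z^2 + 3z - 2.
The remaining quadratic factors as (2z - 1)(z + 2).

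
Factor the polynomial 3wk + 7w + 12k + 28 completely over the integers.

(3k + 7)(w + 4)

Group as (3wk + 7w) + (12k + 28) = w(3k + 7) + 4(3k + 7).
Both groups share the factor (3k + 7).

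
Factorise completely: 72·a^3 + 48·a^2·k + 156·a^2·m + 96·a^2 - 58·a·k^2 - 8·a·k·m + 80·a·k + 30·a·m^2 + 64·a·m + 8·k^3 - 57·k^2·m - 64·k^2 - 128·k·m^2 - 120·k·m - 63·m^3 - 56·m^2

Group: 2·a·(36·a^2 + 42·a·k + 96·a·m + 48·a - 8·k^2 + 65·k·m + 64·k + 63·m^2 + 56·m) + (-k - m)·(36·a^2 + 42·a·k + 96·a·m + 48·a - 8·k^2 + 65·k·m + 64·k + 63·m^2 + 56·m); both groups contain (36·a^2 + 42·a·k + 96·a·m + 48·a - 8·k^2 + 65·k·m + 64·k + 63·m^2 + 56·m), so (2·a - k - m) is a factor with cofactor 36·a^2 + 42·a·k + 96·a·m + 48·a - 8·k^2 + 65·k·m + 64·k + 63·m^2 + 56·m.
The cofactor groups again: 36·a^2 + 42·a·k + 96·a·m + 48·a - 8·k^2 + 65·k·m + 64·k + 63·m^2 + 56·m = 6·a·(6·a + 8·k + 7·m) + (-k + 9·m + 8)·(6·a + 8·k + 7·m); both groups contain (6·a + 8·k + 7·m), giving (6·a - k + 9·m + 8)·(6·a + 8·k + 7·m).

(2·a - k - m)·(6·a + 8·k + 7·m)·(6·a - k + 9·m + 8)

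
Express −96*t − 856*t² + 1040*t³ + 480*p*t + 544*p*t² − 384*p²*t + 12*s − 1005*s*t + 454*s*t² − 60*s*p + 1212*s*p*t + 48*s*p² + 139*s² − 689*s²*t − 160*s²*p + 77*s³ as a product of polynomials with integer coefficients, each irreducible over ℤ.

Group: s*(77*s² − 160*s*p − 73*s*t + 139*s + 48*p² − 68*p*t − 60*p − 130*t² + 107*t + 12) − 8*t*(77*s² − 160*s*p − 73*s*t + 139*s + 48*p² − 68*p*t − 60*p − 130*t² + 107*t + 12); both groups contain (77*s² − 160*s*p − 73*s*t + 139*s + 48*p² − 68*p*t − 60*p − 130*t² + 107*t + 12), so (s − 8*t) is a factor with cofactor 77*s² − 160*s*p − 73*s*t + 139*s + 48*p² − 68*p*t − 60*p − 130*t² + 107*t + 12.
The cofactor groups again: 77*s² − 160*s*p − 73*s*t + 139*s + 48*p² − 68*p*t − 60*p − 130*t² + 107*t + 12 = 7*s*(11*s − 4*p + 10*t + 1) + (−12*p − 13*t + 12)*(11*s − 4*p + 10*t + 1); both groups contain (11*s − 4*p + 10*t + 1), giving (7*s − 12*p − 13*t + 12)*(11*s − 4*p + 10*t + 1).

(7*s − 12*p − 13*t + 12)*(11*s − 4*p + 10*t + 1)*(s − 8*t)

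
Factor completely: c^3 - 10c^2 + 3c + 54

(c + 2)(c - 3)(c - 9)

By the rational root theorem, c = 3 is a root, so (c - 3) is a factor; dividing leaves c^2 - 7c - 18.
The remaining quadratic factors as (c + 2)(c - 9).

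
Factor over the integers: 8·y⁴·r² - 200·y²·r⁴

8·r²·y²·(y - 5·r)·(y + 5·r)

Every term has a factor of 8·y²·r². Then y² - 25·r² = (y)² − (5·r)².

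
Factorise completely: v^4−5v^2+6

Substitute u = v^2 to get a quadratic in u, then factor.
v^2−2 is irreducible over ℤ (2 is not a perfect square).
v^2−3 is irreducible over ℤ (3 is not a perfect square).

(v^2−2)(v^2−3)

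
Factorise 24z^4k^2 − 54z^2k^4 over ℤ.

Every term has a factor of 6z^2k^2. Then 4z^2 − 9k^2 = (2z)² − (3k)².

6k^2z^2(2z − 3k)(2z + 3k)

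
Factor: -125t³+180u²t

Every term has a factor of 5t. Then 36u²-25t² = (6u)² − (5t)².

5t(6u-5t)(6u+5t)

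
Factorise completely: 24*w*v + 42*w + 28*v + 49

(4*v + 7)*(6*w + 7)

Group as (24*w*v + 42*w) + (28*v + 49) = 6*w*(4*v + 7) + 7*(4*v + 7).
Both groups share the factor (4*v + 7).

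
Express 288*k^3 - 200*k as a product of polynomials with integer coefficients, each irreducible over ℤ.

8*k*(6*k + 5)*(6*k - 5)

Pull out the common factor 8*k; 36*k^2 - 25 is a difference of squares.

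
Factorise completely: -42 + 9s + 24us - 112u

Group as (24us - 112u) + (9s - 42) = 8u(3s - 14) + 3(3s - 14).
Both groups share the factor (3s - 14).

(3s - 14)(8u + 3)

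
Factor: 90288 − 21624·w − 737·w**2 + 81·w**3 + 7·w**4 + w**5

Among the possible rational roots, w = 4 is a root, so (w − 4) is a factor; dividing leaves w**4 + 11·w**3 + 125·w**2 − 237·w − 22572.
Then w = −12 is a root, so (w + 12) is a factor; dividing leaves w**3 − w**2 + 137·w − 1881.
Next, w = 9 is a root, so (w − 9) divides it; the quotient is w**2 + 8·w + 209.
The quadratic w**2 + 8·w + 209 has discriminant −772 < 0 and is irreducible over ℤ.

(w + 12)·(w − 4)·(w − 9)·(w**2 + 8·w + 209)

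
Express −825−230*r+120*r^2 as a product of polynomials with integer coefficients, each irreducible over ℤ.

5*(4*r−15)*(6*r+11)

Pull out the common factor 5, then factor the remaining trinomial.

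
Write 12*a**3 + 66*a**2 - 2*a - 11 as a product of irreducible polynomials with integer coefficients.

(2*a + 11)*(6*a**2 - 1)

Group as (12*a**3 - 2*a) + (66*a**2 - 11) = 2*a*(6*a**2 - 1) + 11*(6*a**2 - 1).
Both groups share the factor (6*a**2 - 1).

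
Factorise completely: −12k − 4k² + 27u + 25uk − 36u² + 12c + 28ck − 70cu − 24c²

−(4c + 9u − 4k)(6c + 4u − k − 3)

Group: −6c(4c + 9u − 4k) + (−4u + k + 3)(4c + 9u − 4k); both groups contain (4c + 9u − 4k).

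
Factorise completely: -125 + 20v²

Pull out the common factor 5; 4v² - 25 is a difference of squares.

5(2v + 5)(2v - 5)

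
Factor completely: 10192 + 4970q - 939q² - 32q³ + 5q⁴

(5q + 8)(q + 13)(q - 14)(q - 7)

Trying the rational-root candidates, q = -13 is a root, so (q + 13) is a factor; dividing leaves 5q³ - 97q² + 322q + 784.
Continuing, q = 14 is a root, so (q - 14) divides it; the quotient is 5q² - 27q - 56.
The remaining quadratic factors as (5q + 8)(q - 7).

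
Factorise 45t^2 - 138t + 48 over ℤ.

Pull out the common factor 3, then factor the remaining trinomial.

3(3t - 8)(5t - 2)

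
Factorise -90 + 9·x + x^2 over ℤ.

Two integers with product -90 and sum 9 are 15 and -6.

(x + 15)·(x - 6)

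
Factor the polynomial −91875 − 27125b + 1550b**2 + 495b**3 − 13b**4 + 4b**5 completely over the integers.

(4b + 15)(b + 5)(b − 7)(b**2 − 5b + 175)

By the rational root theorem, b = −15/4 is a root, so (4b + 15) is a factor; dividing leaves b**4 − 7b**3 + 150b**2 − 175b − 6125.
Next, b = 7 is a root, giving the factor (b − 7) and quotient b**3 + 150b + 875.
Next, b = −5 is a root, so (b + 5) is a factor; dividing leaves b**2 − 5b + 175.
The quadratic b**2 − 5b + 175 has discriminant −675 < 0 and is irreducible over ℤ.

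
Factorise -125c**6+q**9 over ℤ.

-(5c**2-q**3)(25c**4+5c**2q**3+q**6)

Recognize a difference of cubes with the parts q**3 and 5c**2.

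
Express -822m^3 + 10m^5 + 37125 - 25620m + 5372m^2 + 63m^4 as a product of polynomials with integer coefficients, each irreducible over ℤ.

(2m - 9)(5m - 11)(m + 15)(m^2 - 2m + 25)

Among the possible rational roots, m = -15 is a root, so (m + 15) is a factor; dividing leaves 10m^4 - 87m^3 + 483m^2 - 1873m + 2475.
Continuing, m = 11/5 is a root, giving the factor (5m - 11) and quotient 2m^3 - 13m^2 + 68m - 225.
Continuing, m = 9/2 is a root, so (2m - 9) is a factor; dividing leaves m^2 - 2m + 25.
The quadratic m^2 - 2m + 25 has discriminant -96 < 0 and is irreducible over ℤ.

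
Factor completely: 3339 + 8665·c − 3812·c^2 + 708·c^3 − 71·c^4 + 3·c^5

(3·c + 1)·(c − 7)·(c − 9)·(c^2 − 8·c + 53)

By the rational root theorem, c = 7 is a root, giving the factor (c − 7) and quotient 3·c^4 − 50·c^3 + 358·c^2 − 1306·c − 477.
Then c = −1/3 is a root, so (3·c + 1) is a factor; dividing leaves c^3 − 17·c^2 + 125·c − 477.
Next, c = 9 is a root, giving the factor (c − 9) and quotient c^2 − 8·c + 53.
The quadratic c^2 − 8·c + 53 has discriminant −148 < 0 and is irreducible over ℤ.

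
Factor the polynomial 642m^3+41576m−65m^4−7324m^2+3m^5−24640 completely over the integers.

Testing divisors of the constant over divisors of the leading coefficient, m = 14 is a root, giving the factor (m−14) and quotient 3m^4−23m^3+320m^2−2844m+1760.
Then m = 2/3 is a root, giving the factor (3m−2) and quotient m^3−7m^2+102m−880.
Then m = 8 is a root, so (m−8) divides it; the quotient is m^2+m+110.
The quadratic m^2+m+110 has discriminant −439 < 0 and is irreducible over ℤ.

(3m−2)(m−14)(m−8)(m^2+m+110)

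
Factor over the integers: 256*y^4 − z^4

(4*y + z)*(4*y − z)*(16*y^2 + z^2)

Write as (16*y^2)² − (z^2)², then factor 16*y^2 − z^2 once more.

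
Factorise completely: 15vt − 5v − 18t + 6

Group as (15vt − 5v) + (−18t + 6) = 5v(3t − 1) − 6(3t − 1).
Both groups share the factor (3t − 1).

(3t − 1)(5v − 6)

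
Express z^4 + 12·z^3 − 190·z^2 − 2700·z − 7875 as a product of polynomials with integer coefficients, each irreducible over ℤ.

By the rational root theorem, z = −5 is a root, giving the factor (z + 5) and quotient z^3 + 7·z^2 − 225·z − 1575.
Then z = −15 is a root, giving the factor (z + 15) and quotient z^2 − 8·z − 105.
The remaining quadratic factors as (z − 15)(z + 7).

(z + 15)·(z + 5)·(z + 7)·(z − 15)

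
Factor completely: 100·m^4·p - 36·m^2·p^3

Factor out 4·m^2·p, leaving 25·m^2 - 9·p^2, which is a difference of two squares.

4·m^2·p·(5·m + 3·p)·(5·m - 3·p)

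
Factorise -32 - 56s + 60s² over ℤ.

Pull out the common factor 4, then factor the remaining trinomial.

4(3s - 4)(5s + 2)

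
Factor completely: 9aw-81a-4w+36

(9a-4)(w-9)

Group as (9aw-81a) + (-4w+36) = 9a(w-9) - 4(w-9).
Both groups share the factor (w-9).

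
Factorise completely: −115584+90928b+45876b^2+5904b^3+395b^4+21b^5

Testing divisors of the constant over divisors of the leading coefficient, b = 6/7 is a root, giving the factor (7b−6) and quotient 3b^4+59b^3+894b^2+7320b+19264.
Then b = −14/3 is a root, so (3b+14) is a factor; dividing leaves b^3+15b^2+228b+1376.
Continuing, b = −8 is a root, so (b+8) is a factor; dividing leaves b^2+7b+172.
The quadratic b^2+7b+172 has discriminant −639 < 0 and is irreducible over ℤ.

(3b+14)(7b−6)(b+8)(b^2+7b+172)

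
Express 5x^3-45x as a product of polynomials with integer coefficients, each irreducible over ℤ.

Factor out 5x, leaving x^2-9, which is a difference of two squares.

5x(x+3)(x-3)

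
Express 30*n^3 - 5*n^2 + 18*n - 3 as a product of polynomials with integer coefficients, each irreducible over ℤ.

(6*n - 1)*(5*n^2 + 3)

Group as (30*n^3 + 18*n) + (-5*n^2 - 3) = 6*n*(5*n^2 + 3) - (5*n^2 + 3).
Both groups share the factor (5*n^2 + 3).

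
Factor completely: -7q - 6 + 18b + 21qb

Group as (21qb - 7q) + (18b - 6) = 7q(3b - 1) + 6(3b - 1).
Both groups share the factor (3b - 1).

(3b - 1)(7q + 6)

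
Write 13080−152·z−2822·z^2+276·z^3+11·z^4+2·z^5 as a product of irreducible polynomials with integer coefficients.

Among the possible rational roots, z = −2 is a root, so (z+2) divides it; the quotient is 2·z^4+7·z^3+262·z^2−3346·z+6540.
Next, z = 6 is a root, so (z−6) is a factor; dividing leaves 2·z^3+19·z^2+376·z−1090.
Next, z = 5/2 is a root, giving the factor (2·z−5) and quotient z^2+12·z+218.
The quadratic z^2+12·z+218 has discriminant −728 < 0 and is irreducible over ℤ.

(2·z−5)·(z+2)·(z−6)·(z^2+12·z+218)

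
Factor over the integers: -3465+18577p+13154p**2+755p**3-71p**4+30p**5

(5p+9)(6p-1)(p+5)(p**2-9p+77)

Among the possible rational roots, p = -5 is a root, so (p+5) divides it; the quotient is 30p**4-221p**3+1860p**2+3854p-693.
Continuing, p = -9/5 is a root, so (5p+9) is a factor; dividing leaves 6p**3-55p**2+471p-77.
Next, p = 1/6 is a root, so (6p-1) is a factor; dividing leaves p**2-9p+77.
The quadratic p**2-9p+77 has discriminant -227 < 0 and is irreducible over ℤ.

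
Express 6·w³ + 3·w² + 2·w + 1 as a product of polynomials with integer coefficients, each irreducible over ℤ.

(2·w + 1)·(3·w² + 1)

Group as (6·w³ + 2·w) + (3·w² + 1) = 2·w·(3·w² + 1) + (3·w² + 1).
Both groups share the factor (3·w² + 1).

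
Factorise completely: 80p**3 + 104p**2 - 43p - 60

Testing divisors of the constant over divisors of the leading coefficient, p = -4/5 is a root, so (5p + 4) is a factor; dividing leaves 16p**2 + 8p - 15.
The remaining quadratic factors as (4p - 3)(4p + 5).

(4p + 5)(4p - 3)(5p + 4)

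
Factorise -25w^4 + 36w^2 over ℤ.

-w^2(5w + 6)(5w - 6)

Pull out the common factor w^2, leaving -25w^2 + 36.
Recognize a difference of squares with the parts 6 and 5w.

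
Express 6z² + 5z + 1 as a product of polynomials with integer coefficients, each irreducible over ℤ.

Need a pair with product 6·1 = 6 and sum 5: that's 2 and 3.
Split the middle term: 6z² + 2z + 3z + 1 = 2z(3z + 1) + (3z + 1).

(2z + 1)(3z + 1)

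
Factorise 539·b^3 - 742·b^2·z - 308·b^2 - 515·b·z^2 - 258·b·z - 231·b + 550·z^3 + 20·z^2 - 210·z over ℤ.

(11·b + 10·z)·(7·b - 11·z - 7)·(7·b - 5·z + 3)

Group: 7·b·(77·b^2 + 15·b·z + 33·b - 50·z^2 + 30·z) + (-11·z - 7)·(77·b^2 + 15·b·z + 33·b - 50·z^2 + 30·z); both groups contain (77·b^2 + 15·b·z + 33·b - 50·z^2 + 30·z), so (7·b - 11·z - 7) is a factor with cofactor 77·b^2 + 15·b·z + 33·b - 50·z^2 + 30·z.
The cofactor groups again: 77·b^2 + 15·b·z + 33·b - 50·z^2 + 30·z = 11·b·(7·b - 5·z + 3) + 10·z·(7·b - 5·z + 3); both groups contain (7·b - 5·z + 3), giving (11·b + 10·z)·(7·b - 5·z + 3).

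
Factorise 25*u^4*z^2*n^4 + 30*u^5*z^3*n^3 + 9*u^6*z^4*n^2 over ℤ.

n^2*u^4*z^2*(3*u*z + 5*n)^2

Every term has a factor of u^4*z^2*n^2; factoring it out leaves 9*u^2*z^2 + 30*u*z*n + 25*n^2.
Recognize a perfect-square trinomial with the parts 5*n and 3*u*z.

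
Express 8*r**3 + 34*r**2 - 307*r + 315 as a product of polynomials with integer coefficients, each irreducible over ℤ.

(2*r - 7)*(4*r - 5)*(r + 9)

By the rational root theorem, r = 5/4 is a root, so (4*r - 5) is a factor; dividing leaves 2*r**2 + 11*r - 63.
The remaining quadratic factors as (2*r - 7)(r + 9).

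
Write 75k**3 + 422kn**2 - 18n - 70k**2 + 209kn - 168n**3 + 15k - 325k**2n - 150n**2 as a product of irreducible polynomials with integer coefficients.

Group: 5k(15k**2 - 47kn - 14k + 28n**2 + 25n + 3) - 6n(15k**2 - 47kn - 14k + 28n**2 + 25n + 3); both groups contain (15k**2 - 47kn - 14k + 28n**2 + 25n + 3), so (5k - 6n) is a factor with cofactor 15k**2 - 47kn - 14k + 28n**2 + 25n + 3.
The cofactor groups again: 15k**2 - 47kn - 14k + 28n**2 + 25n + 3 = 3k(5k - 4n - 3) + (-7n - 1)(5k - 4n - 3); both groups contain (5k - 4n - 3), giving (3k - 7n - 1)(5k - 4n - 3).

(3k - 7n - 1)(5k - 4n - 3)(5k - 6n)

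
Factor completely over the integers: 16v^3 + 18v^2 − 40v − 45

Group as (16v^3 − 40v) + (18v^2 − 45) = 8v(2v^2 − 5) + 9(2v^2 − 5).
Both groups share the factor (2v^2 − 5).

(8v + 9)(2v^2 − 5)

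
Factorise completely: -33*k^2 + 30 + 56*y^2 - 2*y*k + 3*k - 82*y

Group: 4*y*(14*y - 11*k - 10) + (3*k - 3)*(14*y - 11*k - 10); both groups contain (14*y - 11*k - 10).

(14*y - 11*k - 10)*(4*y + 3*k - 3)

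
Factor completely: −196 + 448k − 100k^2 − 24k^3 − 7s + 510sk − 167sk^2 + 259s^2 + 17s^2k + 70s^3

Group: 5s(14s^2 − 19sk + 63s − 3k^2 − 14k + 49) + (8k − 4)(14s^2 − 19sk + 63s − 3k^2 − 14k + 49); both groups contain (14s^2 − 19sk + 63s − 3k^2 − 14k + 49), so (5s + 8k − 4) is a factor with cofactor 14s^2 − 19sk + 63s − 3k^2 − 14k + 49.
The cofactor groups again: 14s^2 − 19sk + 63s − 3k^2 − 14k + 49 = 7s(2s − 3k + 7) + (k + 7)(2s − 3k + 7); both groups contain (2s − 3k + 7), giving (7s + k + 7)(2s − 3k + 7).

(2s − 3k + 7)(5s + 8k − 4)(7s + k + 7)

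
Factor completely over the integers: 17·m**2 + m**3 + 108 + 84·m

(m + 2)·(m + 6)·(m + 9)

Among the possible rational roots, m = -2 is a root, giving the factor (m + 2) and quotient m**2 + 15·m + 54.
The remaining quadratic factors as (m + 6)(m + 9).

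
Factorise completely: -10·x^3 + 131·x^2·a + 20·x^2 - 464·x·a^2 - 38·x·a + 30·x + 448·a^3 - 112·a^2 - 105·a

-(2·x - 7·a)·(5·x - 8·a + 5)·(x - 8·a - 3)

Group: x·(-10·x^2 + 51·x·a - 10·x - 56·a^2 + 35·a) + (-8·a - 3)·(-10·x^2 + 51·x·a - 10·x - 56·a^2 + 35·a); both groups contain (-10·x^2 + 51·x·a - 10·x - 56·a^2 + 35·a), so (x - 8·a - 3) is a factor with cofactor -10·x^2 + 51·x·a - 10·x - 56·a^2 + 35·a.
The cofactor groups again: -10·x^2 + 51·x·a - 10·x - 56·a^2 + 35·a = -5·x·(2·x - 7·a) + (8·a - 5)·(2·x - 7·a); both groups contain (2·x - 7·a), giving -(5·x - 8·a + 5)·(2·x - 7·a).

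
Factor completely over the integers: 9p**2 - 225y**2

Factor out 9, leaving p**2 - 25y**2, which is a difference of two squares.

9(p + 5y)(p - 5y)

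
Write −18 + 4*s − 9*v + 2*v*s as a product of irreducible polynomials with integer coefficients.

(2*s − 9)*(v + 2)

Group as (2*v*s − 9*v) + (4*s − 18) = v*(2*s − 9) + 2*(2*s − 9).
Both groups share the factor (2*s − 9).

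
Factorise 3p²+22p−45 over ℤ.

(3p−5)(p+9)

Need a pair with product 3·(−45) = −135 and sum 22: that's −5 and 27.
Split the middle term: 3p²−5p + 27p−45 = p(3p−5) + 9(3p−5).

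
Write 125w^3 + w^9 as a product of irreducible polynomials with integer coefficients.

w^3(w^2 + 5)(w^4 − 5w^2 + 25)

Factor out w^3 first: what remains is w^6 + 125.
Recognize a sum of cubes with the parts w^2 and 5.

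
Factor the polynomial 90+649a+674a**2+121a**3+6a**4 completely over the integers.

By the rational root theorem, a = −10 is a root, so (a+10) is a factor; dividing leaves 6a**3+61a**2+64a+9.
Continuing, a = −1 is a root, so (a+1) is a factor; dividing leaves 6a**2+55a+9.
The remaining quadratic factors as (6a+1)(a+9).

(6a+1)(a+1)(a+10)(a+9)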